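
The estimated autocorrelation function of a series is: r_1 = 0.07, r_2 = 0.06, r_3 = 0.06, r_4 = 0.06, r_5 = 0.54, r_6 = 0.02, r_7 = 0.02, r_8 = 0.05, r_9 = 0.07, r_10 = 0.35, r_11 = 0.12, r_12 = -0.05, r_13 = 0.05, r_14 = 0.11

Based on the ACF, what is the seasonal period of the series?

5

The largest autocorrelation is r_5 = 0.54, with a weaker echo at lag 10 (0.35); the remaining lags stay at or below 0.12.
The dominant spike at lag 5 indicates a seasonal period of 5.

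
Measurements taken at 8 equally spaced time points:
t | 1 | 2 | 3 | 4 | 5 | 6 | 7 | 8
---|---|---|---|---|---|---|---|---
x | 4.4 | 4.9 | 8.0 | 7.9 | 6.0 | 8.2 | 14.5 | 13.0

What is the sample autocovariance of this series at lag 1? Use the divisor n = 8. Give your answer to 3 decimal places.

Mean x̄ = (4.4 + 4.9 + 8.0 + 7.9 + 6.0 + 8.2 + 14.5 + 13.0)/8 = 8.3625
Σ_{t=1}^{7}(x_t−x̄)(x_{t+1}−x̄) = 44.0848
γ_1 = 44.0848 / 8 = 5.511

5.511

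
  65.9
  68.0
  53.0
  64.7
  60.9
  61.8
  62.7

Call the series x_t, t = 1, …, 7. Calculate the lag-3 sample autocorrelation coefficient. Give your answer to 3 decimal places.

Mean x̄ = (65.9 + 68.0 + 53.0 + 64.7 + 60.9 + 61.8 + 62.7)/7 = 62.4286
Deviations from mean: 3.4714, 5.5714, -9.4286, 2.2714, -1.5286, -0.6286, 0.2714
Σ(x_t−x̄)(x_{t+3}−x̄) = (7.8851) + (-8.5163) + (5.9265) + (0.6165) = 5.9118
Denominator Σ(x_t−x̄)² = 139.9543
r_3 = 5.9118 / 139.9543 = 0.042

0.042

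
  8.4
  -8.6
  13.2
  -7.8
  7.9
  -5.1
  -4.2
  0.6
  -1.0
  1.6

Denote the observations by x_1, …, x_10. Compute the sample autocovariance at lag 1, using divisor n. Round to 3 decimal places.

Mean x̄ = (8.4 − 8.6 + 13.2 − 7.8 + 7.9 − 5.1 − 4.2 + 0.6 − 1.0 + 1.6)/10 = 0.5000
Σ_{t=1}^{9}(x_t−x̄)(x_{t+1}−x̄) = -371.6800
γ_1 = -371.6800 / 10 = -37.168

-37.168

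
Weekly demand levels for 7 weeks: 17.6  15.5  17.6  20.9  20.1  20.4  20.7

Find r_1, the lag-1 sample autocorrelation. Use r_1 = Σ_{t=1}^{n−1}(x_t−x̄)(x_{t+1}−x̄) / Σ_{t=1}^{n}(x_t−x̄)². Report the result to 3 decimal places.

0.508

Mean x̄ = (17.6 + 15.5 + 17.6 + 20.9 + 20.1 + 20.4 + 20.7)/7 = 18.9714
Deviations from mean: -1.3714, -3.4714, -1.3714, 1.9286, 1.1286, 1.4286, 1.7286
Σ(x_t−x̄)(x_{t+1}−x̄) = (4.7608) + (4.7608) + (-2.6449) + (2.1765) + (1.6122) + (2.4694) = 13.1349
Denominator Σ(x_t−x̄)² = 25.8343
r_1 = 13.1349 / 25.8343 = 0.508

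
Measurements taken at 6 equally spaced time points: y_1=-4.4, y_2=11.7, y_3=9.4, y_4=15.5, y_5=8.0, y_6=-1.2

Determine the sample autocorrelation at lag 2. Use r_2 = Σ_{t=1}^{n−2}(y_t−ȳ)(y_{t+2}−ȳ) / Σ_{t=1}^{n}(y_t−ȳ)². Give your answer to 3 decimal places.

-0.168

Mean ȳ = (-4.4 + 11.7 + 9.4 + 15.5 + 8.0 − 1.2)/6 = 6.5000
Deviations from mean: -10.9000, 5.2000, 2.9000, 9.0000, 1.5000, -7.7000
Numerator Σ_{t=1}^{4}(y_t−ȳ)(y_{t+2}−ȳ) = -49.7600
Denominator Σ(y_t−ȳ)² = 296.8000
r_2 = -49.7600 / 296.8000 = -0.168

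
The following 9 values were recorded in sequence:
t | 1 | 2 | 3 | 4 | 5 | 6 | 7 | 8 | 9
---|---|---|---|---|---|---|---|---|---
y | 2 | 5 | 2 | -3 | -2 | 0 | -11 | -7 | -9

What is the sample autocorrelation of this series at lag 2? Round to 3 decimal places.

0.240

Mean ȳ = (2 + 5 + 2 − 3 − 2 + 0 − 11 − 7 − 9)/9 = -2.5556
Σ(y_t−ȳ)(y_{t+2}−ȳ) = (20.7531) + (-3.3580) + (2.5309) + (-1.1358) + (-4.6914) + (-11.3580) + (54.4198) = 57.1605
Denominator Σ(y_t−ȳ)² = 238.2222
r_2 = 57.1605 / 238.2222 = 0.240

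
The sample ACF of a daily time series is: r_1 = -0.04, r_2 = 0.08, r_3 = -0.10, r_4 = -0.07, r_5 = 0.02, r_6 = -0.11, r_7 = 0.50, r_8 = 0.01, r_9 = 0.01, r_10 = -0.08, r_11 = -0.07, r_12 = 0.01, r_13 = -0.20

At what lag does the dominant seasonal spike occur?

The largest autocorrelation is r_7 = 0.50; the remaining lags stay at or below 0.08.
The dominant spike at lag 7 indicates a seasonal period of 7.

7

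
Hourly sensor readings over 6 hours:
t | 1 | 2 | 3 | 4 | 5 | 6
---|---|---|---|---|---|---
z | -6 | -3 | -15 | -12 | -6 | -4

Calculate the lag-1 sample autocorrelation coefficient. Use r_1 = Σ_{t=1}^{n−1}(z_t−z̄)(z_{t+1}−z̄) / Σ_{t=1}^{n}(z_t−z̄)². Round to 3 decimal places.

0.037

Mean z̄ = (-6 − 3 − 15 − 12 − 6 − 4)/6 = -7.6667
Deviations from mean: 1.6667, 4.6667, -7.3333, -4.3333, 1.6667, 3.6667
Numerator Σ_{t=1}^{5}(z_t−z̄)(z_{t+1}−z̄) = 4.2222
Denominator Σ(z_t−z̄)² = 113.3333
r_1 = 4.2222 / 113.3333 = 0.037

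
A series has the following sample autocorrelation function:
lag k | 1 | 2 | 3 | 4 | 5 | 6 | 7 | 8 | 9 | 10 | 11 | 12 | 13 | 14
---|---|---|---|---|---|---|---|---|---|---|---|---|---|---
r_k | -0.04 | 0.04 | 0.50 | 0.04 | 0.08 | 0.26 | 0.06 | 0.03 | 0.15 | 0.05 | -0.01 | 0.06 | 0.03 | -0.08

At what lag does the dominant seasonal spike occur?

3

The largest autocorrelation is r_3 = 0.50, with weaker echoes at lags 6 (0.26) and 9 (0.15); the remaining lags stay at or below 0.08.
The dominant spike at lag 3 indicates a seasonal period of 3.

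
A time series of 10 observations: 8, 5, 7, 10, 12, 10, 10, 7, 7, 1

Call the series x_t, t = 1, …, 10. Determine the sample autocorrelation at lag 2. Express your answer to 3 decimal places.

Mean x̄ = (8 + 5 + 7 + 10 + 12 + 10 + 10 + 7 + 7 + 1)/10 = 7.7000
Numerator Σ_{t=1}^{8}(x_t−x̄)(x_{t+2}−x̄) = 7.2200
Denominator Σ(x_t−x̄)² = 88.1000
r_2 = 7.2200 / 88.1000 = 0.082

0.082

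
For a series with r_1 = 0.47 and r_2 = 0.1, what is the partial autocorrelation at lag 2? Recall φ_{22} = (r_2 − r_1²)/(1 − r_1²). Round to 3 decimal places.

-0.155

φ_{22} = (r_2 − r_1²) / (1 − r_1²)
r_1² = (0.47)² = 0.2209
Numerator = 0.1 − 0.2209 = -0.1209; denominator = 1 − 0.2209 = 0.7791
φ_{22} = -0.1209 / 0.7791 = -0.155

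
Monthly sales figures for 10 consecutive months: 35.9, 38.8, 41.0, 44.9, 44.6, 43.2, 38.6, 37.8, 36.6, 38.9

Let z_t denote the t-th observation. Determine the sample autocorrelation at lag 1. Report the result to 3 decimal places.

0.589

Mean z̄ = (35.9 + 38.8 + 41.0 + 44.9 + 44.6 + 43.2 + 38.6 + 37.8 + 36.6 + 38.9)/10 = 40.0300
Numerator Σ_{t=1}^{9}(z_t−z̄)(z_{t+1}−z̄) = 55.5341
Denominator Σ(z_t−z̄)² = 94.2210
r_1 = 55.5341 / 94.2210 = 0.589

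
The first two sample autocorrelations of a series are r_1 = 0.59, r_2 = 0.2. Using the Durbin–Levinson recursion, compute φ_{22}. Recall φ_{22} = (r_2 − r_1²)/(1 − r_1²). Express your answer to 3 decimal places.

-0.227

φ_{22} = (r_2 − r_1²) / (1 − r_1²)
r_1² = (0.59)² = 0.3481
Numerator = 0.2 − 0.3481 = -0.1481; denominator = 1 − 0.3481 = 0.6519
φ_{22} = -0.1481 / 0.6519 = -0.227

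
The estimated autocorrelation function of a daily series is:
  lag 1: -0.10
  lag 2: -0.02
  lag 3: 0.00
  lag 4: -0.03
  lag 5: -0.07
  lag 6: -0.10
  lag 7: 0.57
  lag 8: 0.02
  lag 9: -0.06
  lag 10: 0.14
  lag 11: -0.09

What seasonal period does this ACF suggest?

The largest autocorrelation is r_7 = 0.57; the remaining lags stay at or below 0.14.
The dominant spike at lag 7 indicates a seasonal period of 7.

7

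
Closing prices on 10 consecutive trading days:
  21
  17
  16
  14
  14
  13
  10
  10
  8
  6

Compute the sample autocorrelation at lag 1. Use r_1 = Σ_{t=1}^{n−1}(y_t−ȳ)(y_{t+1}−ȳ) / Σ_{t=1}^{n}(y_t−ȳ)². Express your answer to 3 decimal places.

0.584

Mean ȳ = (21 + 17 + 16 + 14 + 14 + 13 + 10 + 10 + 8 + 6)/10 = 12.9000
Numerator Σ_{t=1}^{9}(y_t−ȳ)(y_{t+1}−ȳ) = 106.7900
Denominator Σ(y_t−ȳ)² = 182.9000
r_1 = 106.7900 / 182.9000 = 0.584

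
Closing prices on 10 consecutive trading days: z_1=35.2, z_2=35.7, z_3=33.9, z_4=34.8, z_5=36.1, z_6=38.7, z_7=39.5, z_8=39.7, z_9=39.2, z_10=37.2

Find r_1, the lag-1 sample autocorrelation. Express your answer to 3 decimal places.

Mean z̄ = (35.2 + 35.7 + 33.9 + 34.8 + 36.1 + 38.7 + 39.5 + 39.7 + 39.2 + 37.2)/10 = 37.0000
Numerator Σ_{t=1}^{9}(z_t−z̄)(z_{t+1}−z̄) = 31.0200
Denominator Σ(z_t−z̄)² = 41.5000
r_1 = 31.0200 / 41.5000 = 0.747

0.747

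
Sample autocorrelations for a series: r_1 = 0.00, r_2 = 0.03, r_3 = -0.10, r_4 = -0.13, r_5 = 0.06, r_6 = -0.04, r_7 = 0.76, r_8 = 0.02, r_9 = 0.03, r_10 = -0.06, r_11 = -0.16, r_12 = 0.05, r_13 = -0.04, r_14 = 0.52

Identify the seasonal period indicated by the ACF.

7

The largest autocorrelation is r_7 = 0.76, with a weaker echo at lag 14 (0.52); the remaining lags stay at or below 0.06.
The dominant spike at lag 7 indicates a seasonal period of 7.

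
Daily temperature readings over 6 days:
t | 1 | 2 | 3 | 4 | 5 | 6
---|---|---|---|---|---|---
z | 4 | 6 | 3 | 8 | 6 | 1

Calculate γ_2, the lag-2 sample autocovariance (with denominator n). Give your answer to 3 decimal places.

Mean z̄ = (4 + 6 + 3 + 8 + 6 + 1)/6 = 4.6667
Σ_{t=1}^{4}(z_t−z̄)(z_{t+2}−z̄) = -8.8889
γ_2 = -8.8889 / 6 = -1.481

-1.481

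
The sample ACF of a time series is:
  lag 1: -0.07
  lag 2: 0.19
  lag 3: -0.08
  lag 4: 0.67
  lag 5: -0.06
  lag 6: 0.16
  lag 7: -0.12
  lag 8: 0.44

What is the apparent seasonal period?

The largest autocorrelation is r_4 = 0.67, with a weaker echo at lag 8 (0.44); the remaining lags stay at or below 0.19.
The dominant spike at lag 4 indicates a seasonal period of 4.

4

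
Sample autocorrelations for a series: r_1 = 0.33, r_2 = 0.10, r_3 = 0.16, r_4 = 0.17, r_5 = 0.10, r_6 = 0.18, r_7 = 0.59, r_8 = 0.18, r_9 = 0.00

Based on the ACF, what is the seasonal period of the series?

The largest autocorrelation is r_7 = 0.59; the remaining lags stay at or below 0.33. The elevated value at lag 1 (0.33), dropping to 0.10 at lag 2, reflects decaying short-term dependence rather than seasonality.
The dominant spike at lag 7 indicates a seasonal period of 7.

7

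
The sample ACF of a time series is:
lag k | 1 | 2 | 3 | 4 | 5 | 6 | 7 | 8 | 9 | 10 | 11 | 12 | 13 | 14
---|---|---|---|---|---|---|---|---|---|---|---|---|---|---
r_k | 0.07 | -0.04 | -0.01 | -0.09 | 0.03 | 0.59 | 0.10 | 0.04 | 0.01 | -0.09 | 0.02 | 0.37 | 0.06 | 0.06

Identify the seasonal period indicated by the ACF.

The largest autocorrelation is r_6 = 0.59, with a weaker echo at lag 12 (0.37); the remaining lags stay at or below 0.10.
The dominant spike at lag 6 indicates a seasonal period of 6.

6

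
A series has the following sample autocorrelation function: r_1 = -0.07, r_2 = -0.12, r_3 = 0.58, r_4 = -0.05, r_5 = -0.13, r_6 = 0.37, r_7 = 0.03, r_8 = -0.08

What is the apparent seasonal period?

The largest autocorrelation is r_3 = 0.58, with a weaker echo at lag 6 (0.37); the remaining lags stay at or below 0.03.
The dominant spike at lag 3 indicates a seasonal period of 3.

3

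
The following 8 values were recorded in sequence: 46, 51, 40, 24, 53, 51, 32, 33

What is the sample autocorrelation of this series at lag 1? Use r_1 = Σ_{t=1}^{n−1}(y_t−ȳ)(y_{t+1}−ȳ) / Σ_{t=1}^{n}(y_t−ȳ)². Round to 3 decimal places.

-0.058

Mean ȳ = (46 + 51 + 40 + 24 + 53 + 51 + 32 + 33)/8 = 41.2500
Σ(y_t−ȳ)(y_{t+1}−ȳ) = (46.3125) + (-12.1875) + (21.5625) + (-202.6875) + (114.5625) + (-90.1875) + (76.3125) = -46.3125
Denominator Σ(y_t−ȳ)² = 803.5000
r_1 = -46.3125 / 803.5000 = -0.058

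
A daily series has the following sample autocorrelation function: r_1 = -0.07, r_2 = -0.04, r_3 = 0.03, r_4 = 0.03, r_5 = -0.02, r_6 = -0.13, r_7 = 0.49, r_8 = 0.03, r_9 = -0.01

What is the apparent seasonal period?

The largest autocorrelation is r_7 = 0.49; the remaining lags stay at or below 0.03.
The dominant spike at lag 7 indicates a seasonal period of 7.

7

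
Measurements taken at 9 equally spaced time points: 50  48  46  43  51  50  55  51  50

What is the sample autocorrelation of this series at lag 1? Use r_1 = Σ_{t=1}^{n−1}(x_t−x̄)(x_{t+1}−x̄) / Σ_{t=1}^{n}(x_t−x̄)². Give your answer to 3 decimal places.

Mean x̄ = (50 + 48 + 46 + 43 + 51 + 50 + 55 + 51 + 50)/9 = 49.3333
Numerator Σ_{t=1}^{8}(x_t−x̄)(x_{t+1}−x̄) = 29.5556
Denominator Σ(x_t−x̄)² = 92.0000
r_1 = 29.5556 / 92.0000 = 0.321

0.321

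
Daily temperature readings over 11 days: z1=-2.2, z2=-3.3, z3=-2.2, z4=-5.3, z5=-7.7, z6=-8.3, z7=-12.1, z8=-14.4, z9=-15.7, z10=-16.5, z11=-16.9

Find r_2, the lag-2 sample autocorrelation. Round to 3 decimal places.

0.539

Mean z̄ = (-2.2 − 3.3 − 2.2 − 5.3 − 7.7 − 8.3 − 12.1 − 14.4 − 15.7 − 16.5 − 16.9)/11 = -9.5091
Numerator Σ_{t=1}^{9}(z_t−z̄)(z_{t+2}−z̄) = 183.2571
Denominator Σ(z_t−z̄)² = 340.3091
r_2 = 183.2571 / 340.3091 = 0.539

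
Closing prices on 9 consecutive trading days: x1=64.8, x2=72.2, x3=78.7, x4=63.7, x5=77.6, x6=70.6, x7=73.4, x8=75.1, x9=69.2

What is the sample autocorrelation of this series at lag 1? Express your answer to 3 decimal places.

Mean x̄ = (64.8 + 72.2 + 78.7 + 63.7 + 77.6 + 70.6 + 73.4 + 75.1 + 69.2)/9 = 71.7000
Numerator Σ_{t=1}^{8}(x_t−x̄)(x_{t+1}−x̄) = -114.2300
Denominator Σ(x_t−x̄)² = 217.5800
r_1 = -114.2300 / 217.5800 = -0.525

-0.525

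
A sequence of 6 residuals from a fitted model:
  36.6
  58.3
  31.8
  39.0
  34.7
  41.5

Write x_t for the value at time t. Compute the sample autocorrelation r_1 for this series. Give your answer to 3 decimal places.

Mean x̄ = (36.6 + 58.3 + 31.8 + 39.0 + 34.7 + 41.5)/6 = 40.3167
Deviations from mean: -3.7167, 17.9833, -8.5167, -1.3167, -5.6167, 1.1833
Σ(x_t−x̄)(x_{t+1}−x̄) = (-66.8381) + (-153.1581) + (11.2136) + (7.3953) + (-6.6464) = -208.0336
Denominator Σ(x_t−x̄)² = 444.4283
r_1 = -208.0336 / 444.4283 = -0.468

-0.468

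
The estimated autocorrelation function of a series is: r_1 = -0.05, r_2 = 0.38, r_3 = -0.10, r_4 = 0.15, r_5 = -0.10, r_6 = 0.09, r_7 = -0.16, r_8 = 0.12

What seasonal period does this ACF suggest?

2

The largest autocorrelation is r_2 = 0.38, with a weaker echo at lag 4 (0.15); the remaining lags stay at or below 0.12.
The dominant spike at lag 2 indicates a seasonal period of 2.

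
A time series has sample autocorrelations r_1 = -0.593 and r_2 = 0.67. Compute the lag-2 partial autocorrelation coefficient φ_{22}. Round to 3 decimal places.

φ_{22} = (r_2 − r_1²) / (1 − r_1²)
r_1² = (-0.593)² = 0.351649
Numerator = 0.67 − 0.3516 = 0.3184; denominator = 1 − 0.3516 = 0.6484
φ_{22} = 0.3184 / 0.6484 = 0.491

0.491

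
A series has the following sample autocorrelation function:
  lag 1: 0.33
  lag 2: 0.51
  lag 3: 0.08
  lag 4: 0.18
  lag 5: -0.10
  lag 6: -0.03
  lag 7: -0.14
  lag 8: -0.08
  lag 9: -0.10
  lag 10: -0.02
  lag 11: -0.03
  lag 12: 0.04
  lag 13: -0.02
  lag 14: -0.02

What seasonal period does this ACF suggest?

The largest autocorrelation is r_2 = 0.51; the remaining lags stay at or below 0.33.
The dominant spike at lag 2 indicates a seasonal period of 2.

2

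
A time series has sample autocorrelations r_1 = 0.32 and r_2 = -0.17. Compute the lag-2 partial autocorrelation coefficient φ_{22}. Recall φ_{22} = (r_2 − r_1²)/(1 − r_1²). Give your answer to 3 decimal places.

-0.303

φ_{22} = (r_2 − r_1²) / (1 − r_1²)
r_1² = (0.32)² = 0.1024
Numerator = -0.17 − 0.1024 = -0.2724; denominator = 1 − 0.1024 = 0.8976
φ_{22} = -0.2724 / 0.8976 = -0.303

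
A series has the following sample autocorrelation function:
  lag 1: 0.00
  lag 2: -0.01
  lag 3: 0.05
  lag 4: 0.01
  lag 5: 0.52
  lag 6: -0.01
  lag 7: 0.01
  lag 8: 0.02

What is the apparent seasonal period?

5

The largest autocorrelation is r_5 = 0.52; the remaining lags stay at or below 0.05.
The dominant spike at lag 5 indicates a seasonal period of 5.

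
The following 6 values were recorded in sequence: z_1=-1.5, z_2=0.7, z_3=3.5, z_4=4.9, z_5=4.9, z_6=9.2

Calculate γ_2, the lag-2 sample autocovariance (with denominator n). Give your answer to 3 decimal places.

Mean z̄ = (-1.5 + 0.7 + 3.5 + 4.9 + 4.9 + 9.2)/6 = 3.6167
Σ_{t=1}^{4}(z_t−z̄)(z_{t+2}−z̄) = 3.8694
γ_2 = 3.8694 / 6 = 0.645

0.645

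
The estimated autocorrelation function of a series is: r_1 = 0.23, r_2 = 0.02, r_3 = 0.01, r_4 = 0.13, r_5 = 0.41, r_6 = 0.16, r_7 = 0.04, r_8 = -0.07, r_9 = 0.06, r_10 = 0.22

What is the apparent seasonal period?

5

The largest autocorrelation is r_5 = 0.41; the remaining lags stay at or below 0.23. The elevated value at lag 1 (0.23), dropping to 0.02 at lag 2, reflects decaying short-term dependence rather than seasonality.
The dominant spike at lag 5 indicates a seasonal period of 5.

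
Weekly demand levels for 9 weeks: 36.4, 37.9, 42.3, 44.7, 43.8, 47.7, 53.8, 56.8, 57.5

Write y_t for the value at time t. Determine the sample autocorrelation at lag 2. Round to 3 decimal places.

Mean ȳ = (36.4 + 37.9 + 42.3 + 44.7 + 43.8 + 47.7 + 53.8 + 56.8 + 57.5)/9 = 46.7667
Numerator Σ_{t=1}^{7}(y_t−ȳ)(y_{t+2}−ȳ) = 139.9411
Denominator Σ(y_t−ȳ)² = 485.3200
r_2 = 139.9411 / 485.3200 = 0.288

0.288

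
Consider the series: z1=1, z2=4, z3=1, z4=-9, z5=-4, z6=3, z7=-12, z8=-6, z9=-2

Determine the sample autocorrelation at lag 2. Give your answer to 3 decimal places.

-0.337

Mean z̄ = (1 + 4 + 1 − 9 − 4 + 3 − 12 − 6 − 2)/9 = -2.6667
Numerator Σ_{t=1}^{7}(z_t−z̄)(z_{t+2}−z̄) = -82.2222
Denominator Σ(z_t−z̄)² = 244.0000
r_2 = -82.2222 / 244.0000 = -0.337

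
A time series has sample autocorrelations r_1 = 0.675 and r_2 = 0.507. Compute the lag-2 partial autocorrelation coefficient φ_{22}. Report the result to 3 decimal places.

φ_{22} = (r_2 − r_1²) / (1 − r_1²)
r_1² = (0.675)² = 0.455625
Numerator = 0.507 − 0.4556 = 0.0514; denominator = 1 − 0.4556 = 0.5444
φ_{22} = 0.0514 / 0.5444 = 0.094

0.094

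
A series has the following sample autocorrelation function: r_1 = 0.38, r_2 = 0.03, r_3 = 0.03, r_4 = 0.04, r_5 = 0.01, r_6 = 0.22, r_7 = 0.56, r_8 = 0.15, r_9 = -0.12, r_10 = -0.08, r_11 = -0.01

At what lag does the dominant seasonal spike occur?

7

The largest autocorrelation is r_7 = 0.56; the remaining lags stay at or below 0.38. The elevated value at lag 1 (0.38), dropping to 0.03 at lag 2, reflects decaying short-term dependence rather than seasonality.
The dominant spike at lag 7 indicates a seasonal period of 7.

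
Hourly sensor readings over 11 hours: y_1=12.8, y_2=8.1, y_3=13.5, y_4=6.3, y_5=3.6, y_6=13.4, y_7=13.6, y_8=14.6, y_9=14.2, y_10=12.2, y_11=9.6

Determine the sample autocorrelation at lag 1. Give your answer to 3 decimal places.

0.165

Mean ȳ = (12.8 + 8.1 + 13.5 + 6.3 + 3.6 + 13.4 + 13.6 + 14.6 + 14.2 + 12.2 + 9.6)/11 = 11.0818
Numerator Σ_{t=1}^{10}(y_t−ȳ)(y_{t+1}−ȳ) = 22.0324
Denominator Σ(y_t−ȳ)² = 133.7964
r_1 = 22.0324 / 133.7964 = 0.165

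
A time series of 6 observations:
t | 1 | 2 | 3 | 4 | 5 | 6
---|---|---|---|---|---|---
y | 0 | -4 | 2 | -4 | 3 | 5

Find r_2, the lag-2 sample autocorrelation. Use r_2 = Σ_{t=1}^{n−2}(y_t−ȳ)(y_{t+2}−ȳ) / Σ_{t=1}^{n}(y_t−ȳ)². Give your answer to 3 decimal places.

Mean ȳ = (0 − 4 + 2 − 4 + 3 + 5)/6 = 0.3333
Deviations from mean: -0.3333, -4.3333, 1.6667, -4.3333, 2.6667, 4.6667
Σ(y_t−ȳ)(y_{t+2}−ȳ) = (-0.5556) + (18.7778) + (4.4444) + (-20.2222) = 2.4444
Denominator Σ(y_t−ȳ)² = 69.3333
r_2 = 2.4444 / 69.3333 = 0.035

0.035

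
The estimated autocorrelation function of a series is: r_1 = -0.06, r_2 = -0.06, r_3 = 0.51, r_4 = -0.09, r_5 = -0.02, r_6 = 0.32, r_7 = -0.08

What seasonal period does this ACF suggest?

3

The largest autocorrelation is r_3 = 0.51, with a weaker echo at lag 6 (0.32); the remaining lags stay at or below -0.02.
The dominant spike at lag 3 indicates a seasonal period of 3.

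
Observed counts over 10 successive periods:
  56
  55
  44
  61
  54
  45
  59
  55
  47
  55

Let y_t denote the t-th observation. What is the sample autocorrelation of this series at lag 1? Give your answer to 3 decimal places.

Mean ȳ = (56 + 55 + 44 + 61 + 54 + 45 + 59 + 55 + 47 + 55)/10 = 53.1000
Numerator Σ_{t=1}^{9}(y_t−ȳ)(y_{t+1}−ȳ) = -143.6100
Denominator Σ(y_t−ȳ)² = 302.9000
r_1 = -143.6100 / 302.9000 = -0.474

-0.474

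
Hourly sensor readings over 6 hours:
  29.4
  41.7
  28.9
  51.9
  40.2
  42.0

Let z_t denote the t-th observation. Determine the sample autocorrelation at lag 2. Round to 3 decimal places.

0.419

Mean z̄ = (29.4 + 41.7 + 28.9 + 51.9 + 40.2 + 42.0)/6 = 39.0167
Deviations from mean: -9.6167, 2.6833, -10.1167, 12.8833, 1.1833, 2.9833
Σ(z_t−z̄)(z_{t+2}−z̄) = (97.2886) + (34.5703) + (-11.9714) + (38.4353) = 158.3228
Denominator Σ(z_t−z̄)² = 378.3083
r_2 = 158.3228 / 378.3083 = 0.419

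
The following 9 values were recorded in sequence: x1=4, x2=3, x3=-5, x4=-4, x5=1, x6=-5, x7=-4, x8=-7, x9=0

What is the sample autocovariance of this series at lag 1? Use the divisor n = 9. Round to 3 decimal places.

Mean x̄ = (4 + 3 − 5 − 4 + 1 − 5 − 4 − 7 + 0)/9 = -1.8889
Σ_{t=1}^{8}(x_t−x̄)(x_{t+1}−x̄) = 12.7654
γ_1 = 12.7654 / 9 = 1.418

1.418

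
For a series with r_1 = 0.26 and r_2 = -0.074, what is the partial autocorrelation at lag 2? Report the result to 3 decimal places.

φ_{22} = (r_2 − r_1²) / (1 − r_1²)
r_1² = (0.26)² = 0.0676
Numerator = -0.074 − 0.0676 = -0.1416; denominator = 1 − 0.0676 = 0.9324
φ_{22} = -0.1416 / 0.9324 = -0.152

-0.152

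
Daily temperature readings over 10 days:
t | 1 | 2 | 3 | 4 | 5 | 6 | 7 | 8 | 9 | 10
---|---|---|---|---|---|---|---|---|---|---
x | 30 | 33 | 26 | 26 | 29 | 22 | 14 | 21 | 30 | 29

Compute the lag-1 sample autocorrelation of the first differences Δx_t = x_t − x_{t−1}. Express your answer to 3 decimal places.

0.037

First differences Δx: 3, -7, 0, 3, -7, -8, 7, 9, -1
Mean of differences = -0.1111
Numerator Σ(Δx_t−Δx̄)(Δx_{t+1}−Δx̄) = 11.6543
Denominator Σ(Δx_t−Δx̄)² = 310.8889
r_1(Δx) = 11.6543 / 310.8889 = 0.037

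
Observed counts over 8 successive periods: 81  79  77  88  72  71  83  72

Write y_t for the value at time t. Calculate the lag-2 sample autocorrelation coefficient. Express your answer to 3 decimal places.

-0.177

Mean ȳ = (81 + 79 + 77 + 88 + 72 + 71 + 83 + 72)/8 = 77.8750
Deviations from mean: 3.1250, 1.1250, -0.8750, 10.1250, -5.8750, -6.8750, 5.1250, -5.8750
Numerator Σ_{t=1}^{6}(y_t−ȳ)(y_{t+2}−ȳ) = -45.5313
Denominator Σ(y_t−ȳ)² = 256.8750
r_2 = -45.5313 / 256.8750 = -0.177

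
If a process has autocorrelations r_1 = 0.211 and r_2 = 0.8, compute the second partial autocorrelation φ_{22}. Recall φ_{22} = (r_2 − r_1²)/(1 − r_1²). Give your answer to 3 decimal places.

0.791

φ_{22} = (r_2 − r_1²) / (1 − r_1²)
r_1² = (0.211)² = 0.044521
Numerator = 0.8 − 0.0445 = 0.7555; denominator = 1 − 0.0445 = 0.9555
φ_{22} = 0.7555 / 0.9555 = 0.791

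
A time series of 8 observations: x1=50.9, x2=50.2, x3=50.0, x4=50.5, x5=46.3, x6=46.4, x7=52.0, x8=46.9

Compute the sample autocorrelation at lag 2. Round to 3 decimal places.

-0.145

Mean x̄ = (50.9 + 50.2 + 50.0 + 50.5 + 46.3 + 46.4 + 52.0 + 46.9)/8 = 49.1500
Σ(x_t−x̄)(x_{t+2}−x̄) = (1.4875) + (1.4175) + (-2.4225) + (-3.7125) + (-8.1225) + (6.1875) = -5.1650
Denominator Σ(x_t−x̄)² = 35.5800
r_2 = -5.1650 / 35.5800 = -0.145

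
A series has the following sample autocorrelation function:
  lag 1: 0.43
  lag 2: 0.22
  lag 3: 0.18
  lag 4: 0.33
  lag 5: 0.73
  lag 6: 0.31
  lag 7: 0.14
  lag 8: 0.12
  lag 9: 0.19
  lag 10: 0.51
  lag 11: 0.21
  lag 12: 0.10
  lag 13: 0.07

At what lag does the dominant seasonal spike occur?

The largest autocorrelation is r_5 = 0.73, with a weaker echo at lag 10 (0.51); the remaining lags stay at or below 0.43. The elevated value at lag 1 (0.43), dropping to 0.22 at lag 2, reflects decaying short-term dependence rather than seasonality.
The dominant spike at lag 5 indicates a seasonal period of 5.

5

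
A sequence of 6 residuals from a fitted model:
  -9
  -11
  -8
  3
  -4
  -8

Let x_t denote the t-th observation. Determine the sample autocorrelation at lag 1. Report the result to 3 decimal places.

Mean x̄ = (-9 − 11 − 8 + 3 − 4 − 8)/6 = -6.1667
Deviations from mean: -2.8333, -4.8333, -1.8333, 9.1667, 2.1667, -1.8333
Numerator Σ_{t=1}^{5}(x_t−x̄)(x_{t+1}−x̄) = 21.6389
Denominator Σ(x_t−x̄)² = 126.8333
r_1 = 21.6389 / 126.8333 = 0.171

0.171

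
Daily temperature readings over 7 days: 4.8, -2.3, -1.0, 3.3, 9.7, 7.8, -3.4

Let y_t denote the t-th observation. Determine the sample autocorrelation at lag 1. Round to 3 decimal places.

Mean ȳ = (4.8 − 2.3 − 1.0 + 3.3 + 9.7 + 7.8 − 3.4)/7 = 2.7000
Deviations from mean: 2.1000, -5.0000, -3.7000, 0.6000, 7.0000, 5.1000, -6.1000
Σ(y_t−ȳ)(y_{t+1}−ȳ) = (-10.5000) + (18.5000) + (-2.2200) + (4.2000) + (35.7000) + (-31.1100) = 14.5700
Denominator Σ(y_t−ȳ)² = 155.6800
r_1 = 14.5700 / 155.6800 = 0.094

0.094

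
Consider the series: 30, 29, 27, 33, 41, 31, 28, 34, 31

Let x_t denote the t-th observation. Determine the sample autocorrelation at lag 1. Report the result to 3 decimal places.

Mean x̄ = (30 + 29 + 27 + 33 + 41 + 31 + 28 + 34 + 31)/9 = 31.5556
Numerator Σ_{t=1}^{8}(x_t−x̄)(x_{t+1}−x̄) = 9.3580
Denominator Σ(x_t−x̄)² = 140.2222
r_1 = 9.3580 / 140.2222 = 0.067

0.067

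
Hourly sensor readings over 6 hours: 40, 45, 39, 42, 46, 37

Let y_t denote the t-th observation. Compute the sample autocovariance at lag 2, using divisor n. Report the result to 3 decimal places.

Mean ȳ = (40 + 45 + 39 + 42 + 46 + 37)/6 = 41.5000
Deviations: -1.5000, 3.5000, -2.5000, 0.5000, 4.5000, -4.5000
Σ_{t=1}^{4}(y_t−ȳ)(y_{t+2}−ȳ) = -8.0000
γ_2 = -8.0000 / 6 = -1.333

-1.333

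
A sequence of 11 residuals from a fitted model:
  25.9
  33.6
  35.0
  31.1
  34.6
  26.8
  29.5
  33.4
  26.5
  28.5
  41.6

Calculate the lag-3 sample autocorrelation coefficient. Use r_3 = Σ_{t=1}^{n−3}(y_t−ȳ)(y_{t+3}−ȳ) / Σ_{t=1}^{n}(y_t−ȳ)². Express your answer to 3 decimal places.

0.213

Mean ȳ = (25.9 + 33.6 + 35.0 + 31.1 + 34.6 + 26.8 + 29.5 + 33.4 + 26.5 + 28.5 + 41.6)/11 = 31.5000
Numerator Σ_{t=1}^{8}(y_t−ȳ)(y_{t+3}−ȳ) = 47.6800
Denominator Σ(y_t−ȳ)² = 223.5000
r_3 = 47.6800 / 223.5000 = 0.213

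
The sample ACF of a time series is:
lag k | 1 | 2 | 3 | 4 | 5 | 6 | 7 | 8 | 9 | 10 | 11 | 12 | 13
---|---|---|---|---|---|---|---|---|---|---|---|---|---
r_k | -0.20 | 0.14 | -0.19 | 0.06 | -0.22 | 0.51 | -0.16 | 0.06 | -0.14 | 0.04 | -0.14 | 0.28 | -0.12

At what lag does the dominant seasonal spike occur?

The largest autocorrelation is r_6 = 0.51, with a weaker echo at lag 12 (0.28); the remaining lags stay at or below 0.14.
The dominant spike at lag 6 indicates a seasonal period of 6.

6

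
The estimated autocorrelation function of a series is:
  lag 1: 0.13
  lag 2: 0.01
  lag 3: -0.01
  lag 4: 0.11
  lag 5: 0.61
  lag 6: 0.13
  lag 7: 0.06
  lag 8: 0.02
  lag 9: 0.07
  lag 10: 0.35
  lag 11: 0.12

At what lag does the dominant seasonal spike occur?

5

The largest autocorrelation is r_5 = 0.61, with a weaker echo at lag 10 (0.35); the remaining lags stay at or below 0.13.
The dominant spike at lag 5 indicates a seasonal period of 5.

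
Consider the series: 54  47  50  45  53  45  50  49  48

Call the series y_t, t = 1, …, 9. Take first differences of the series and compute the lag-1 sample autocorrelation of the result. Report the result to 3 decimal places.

-0.784

First differences Δy: -7, 3, -5, 8, -8, 5, -1, -1
Mean of differences = -0.7500
Numerator Σ(Δy_t−Δȳ)(Δy_{t+1}−Δȳ) = -183.0625
Denominator Σ(Δy_t−Δȳ)² = 233.5000
r_1(Δy) = -183.0625 / 233.5000 = -0.784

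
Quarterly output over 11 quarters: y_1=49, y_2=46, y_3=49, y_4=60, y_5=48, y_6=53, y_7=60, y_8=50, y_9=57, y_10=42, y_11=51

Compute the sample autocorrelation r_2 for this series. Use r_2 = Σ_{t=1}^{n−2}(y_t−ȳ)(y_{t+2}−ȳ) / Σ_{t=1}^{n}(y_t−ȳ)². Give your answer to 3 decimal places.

Mean ȳ = (49 + 46 + 49 + 60 + 48 + 53 + 60 + 50 + 57 + 42 + 51)/11 = 51.3636
Numerator Σ_{t=1}^{9}(y_t−ȳ)(y_{t+2}−ȳ) = 9.4628
Denominator Σ(y_t−ȳ)² = 324.5455
r_2 = 9.4628 / 324.5455 = 0.029

0.029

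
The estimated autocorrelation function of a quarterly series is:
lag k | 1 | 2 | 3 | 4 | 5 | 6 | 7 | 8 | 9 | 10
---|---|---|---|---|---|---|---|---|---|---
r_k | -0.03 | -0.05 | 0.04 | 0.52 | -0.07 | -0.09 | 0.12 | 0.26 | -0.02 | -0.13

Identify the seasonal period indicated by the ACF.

The largest autocorrelation is r_4 = 0.52, with a weaker echo at lag 8 (0.26); the remaining lags stay at or below 0.12.
The dominant spike at lag 4 indicates a seasonal period of 4.

4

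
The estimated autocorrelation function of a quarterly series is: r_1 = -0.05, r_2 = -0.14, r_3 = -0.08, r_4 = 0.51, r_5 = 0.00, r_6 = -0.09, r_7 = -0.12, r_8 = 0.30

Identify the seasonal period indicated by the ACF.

The largest autocorrelation is r_4 = 0.51, with a weaker echo at lag 8 (0.30); the remaining lags stay at or below 0.00.
The dominant spike at lag 4 indicates a seasonal period of 4.

4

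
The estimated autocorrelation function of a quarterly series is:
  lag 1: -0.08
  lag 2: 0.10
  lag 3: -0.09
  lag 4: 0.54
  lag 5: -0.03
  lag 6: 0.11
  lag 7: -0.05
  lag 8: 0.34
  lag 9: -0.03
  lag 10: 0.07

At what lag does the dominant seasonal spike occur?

4

The largest autocorrelation is r_4 = 0.54, with a weaker echo at lag 8 (0.34); the remaining lags stay at or below 0.11.
The dominant spike at lag 4 indicates a seasonal period of 4.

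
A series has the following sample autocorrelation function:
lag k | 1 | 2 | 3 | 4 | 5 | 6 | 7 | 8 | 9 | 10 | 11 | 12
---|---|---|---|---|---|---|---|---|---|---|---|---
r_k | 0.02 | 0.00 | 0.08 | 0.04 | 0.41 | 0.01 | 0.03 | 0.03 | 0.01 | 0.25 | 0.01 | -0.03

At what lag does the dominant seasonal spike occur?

5

The largest autocorrelation is r_5 = 0.41, with a weaker echo at lag 10 (0.25); the remaining lags stay at or below 0.08.
The dominant spike at lag 5 indicates a seasonal period of 5.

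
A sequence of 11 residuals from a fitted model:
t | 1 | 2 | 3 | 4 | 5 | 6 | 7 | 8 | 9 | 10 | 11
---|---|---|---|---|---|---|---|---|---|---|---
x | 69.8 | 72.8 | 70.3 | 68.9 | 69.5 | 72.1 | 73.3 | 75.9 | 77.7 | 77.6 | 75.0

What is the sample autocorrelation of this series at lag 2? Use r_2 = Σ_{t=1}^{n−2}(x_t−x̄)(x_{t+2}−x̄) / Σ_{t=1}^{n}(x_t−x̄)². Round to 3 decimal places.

Mean x̄ = (69.8 + 72.8 + 70.3 + 68.9 + 69.5 + 72.1 + 73.3 + 75.9 + 77.7 + 77.6 + 75.0)/11 = 72.9909
Numerator Σ_{t=1}^{9}(x_t−x̄)(x_{t+2}−x̄) = 43.0598
Denominator Σ(x_t−x̄)² = 103.1891
r_2 = 43.0598 / 103.1891 = 0.417

0.417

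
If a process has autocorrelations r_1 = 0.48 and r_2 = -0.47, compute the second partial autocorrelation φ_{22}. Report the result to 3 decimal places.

φ_{22} = (r_2 − r_1²) / (1 − r_1²)
r_1² = (0.48)² = 0.2304
Numerator = -0.47 − 0.2304 = -0.7004; denominator = 1 − 0.2304 = 0.7696
φ_{22} = -0.7004 / 0.7696 = -0.910

-0.910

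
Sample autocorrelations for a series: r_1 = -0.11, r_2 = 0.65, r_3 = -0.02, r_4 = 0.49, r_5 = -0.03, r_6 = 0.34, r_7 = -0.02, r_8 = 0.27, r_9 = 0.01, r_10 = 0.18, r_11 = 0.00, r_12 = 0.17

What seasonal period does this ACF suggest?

The largest autocorrelation is r_2 = 0.65, with weaker echoes at lags 4 (0.49), 6 (0.34), 8 (0.27), 10 (0.18) and 12 (0.17); the remaining lags stay at or below 0.01.
The dominant spike at lag 2 indicates a seasonal period of 2.

2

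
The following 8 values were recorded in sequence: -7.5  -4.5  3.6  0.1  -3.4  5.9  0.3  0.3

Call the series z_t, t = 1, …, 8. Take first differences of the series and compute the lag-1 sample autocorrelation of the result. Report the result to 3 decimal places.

-0.399

First differences Δz: 3.0, 8.1, -3.5, -3.5, 9.3, -5.6, 0.0
Mean of differences = 1.1143
Numerator Σ(Δz_t−Δz̄)(Δz_{t+1}−Δz̄) = -83.0202
Denominator Σ(Δz_t−Δz̄)² = 208.2686
r_1(Δz) = -83.0202 / 208.2686 = -0.399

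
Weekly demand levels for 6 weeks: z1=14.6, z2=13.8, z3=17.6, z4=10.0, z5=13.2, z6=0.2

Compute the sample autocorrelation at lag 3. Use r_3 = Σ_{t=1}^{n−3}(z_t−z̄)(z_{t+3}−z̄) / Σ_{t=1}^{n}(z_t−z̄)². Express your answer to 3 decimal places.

Mean z̄ = (14.6 + 13.8 + 17.6 + 10.0 + 13.2 + 0.2)/6 = 11.5667
Deviations from mean: 3.0333, 2.2333, 6.0333, -1.5667, 1.6333, -11.3667
Σ(z_t−z̄)(z_{t+3}−z̄) = (-4.7522) + (3.6478) + (-68.5789) = -69.6833
Denominator Σ(z_t−z̄)² = 184.9133
r_3 = -69.6833 / 184.9133 = -0.377

-0.377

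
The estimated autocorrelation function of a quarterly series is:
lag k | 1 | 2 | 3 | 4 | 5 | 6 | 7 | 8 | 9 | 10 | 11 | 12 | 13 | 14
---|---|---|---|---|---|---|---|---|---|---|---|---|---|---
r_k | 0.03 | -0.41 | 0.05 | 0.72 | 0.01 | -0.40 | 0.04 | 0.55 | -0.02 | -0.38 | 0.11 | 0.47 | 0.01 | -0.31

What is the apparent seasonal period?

The largest autocorrelation is r_4 = 0.72, with weaker echoes at lags 8 (0.55) and 12 (0.47); the remaining lags stay at or below 0.11.
The dominant spike at lag 4 indicates a seasonal period of 4.

4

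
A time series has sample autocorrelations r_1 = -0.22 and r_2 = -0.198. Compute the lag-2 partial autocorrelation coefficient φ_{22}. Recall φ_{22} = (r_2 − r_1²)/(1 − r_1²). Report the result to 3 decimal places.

φ_{22} = (r_2 − r_1²) / (1 − r_1²)
r_1² = (-0.22)² = 0.0484
Numerator = -0.198 − 0.0484 = -0.2464; denominator = 1 − 0.0484 = 0.9516
φ_{22} = -0.2464 / 0.9516 = -0.259

-0.259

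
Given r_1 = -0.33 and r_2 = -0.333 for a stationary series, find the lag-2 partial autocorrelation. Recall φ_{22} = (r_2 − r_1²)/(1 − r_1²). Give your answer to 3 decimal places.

-0.496

φ_{22} = (r_2 − r_1²) / (1 − r_1²)
r_1² = (-0.33)² = 0.1089
Numerator = -0.333 − 0.1089 = -0.4419; denominator = 1 − 0.1089 = 0.8911
φ_{22} = -0.4419 / 0.8911 = -0.496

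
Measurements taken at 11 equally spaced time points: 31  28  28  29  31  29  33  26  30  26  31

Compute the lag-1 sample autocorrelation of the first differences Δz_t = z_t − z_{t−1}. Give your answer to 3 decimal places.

-0.729

First differences Δz: -3, 0, 1, 2, -2, 4, -7, 4, -4, 5
Mean of differences = 0.0000
Numerator Σ(Δz_t−Δz̄)(Δz_{t+1}−Δz̄) = -102.0000
Denominator Σ(Δz_t−Δz̄)² = 140.0000
r_1(Δz) = -102.0000 / 140.0000 = -0.729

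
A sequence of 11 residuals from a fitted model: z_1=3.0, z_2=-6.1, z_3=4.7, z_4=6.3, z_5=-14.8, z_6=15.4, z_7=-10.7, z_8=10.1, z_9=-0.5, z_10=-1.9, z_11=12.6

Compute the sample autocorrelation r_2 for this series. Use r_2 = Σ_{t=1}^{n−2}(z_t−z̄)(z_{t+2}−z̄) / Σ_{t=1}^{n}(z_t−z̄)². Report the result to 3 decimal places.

Mean z̄ = (3.0 − 6.1 + 4.7 + 6.3 − 14.8 + 15.4 − 10.7 + 10.1 − 0.5 − 1.9 + 12.6)/11 = 1.6455
Numerator Σ_{t=1}^{9}(z_t−z̄)(z_{t+2}−z̄) = 274.1977
Denominator Σ(z_t−z̄)² = 913.5273
r_2 = 274.1977 / 913.5273 = 0.300

0.300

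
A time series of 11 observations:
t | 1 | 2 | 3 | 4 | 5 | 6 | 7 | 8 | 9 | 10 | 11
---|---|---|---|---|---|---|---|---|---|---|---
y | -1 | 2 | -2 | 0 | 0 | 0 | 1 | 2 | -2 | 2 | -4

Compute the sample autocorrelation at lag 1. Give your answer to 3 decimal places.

Mean ȳ = (-1 + 2 − 2 + 0 + 0 + 0 + 1 + 2 − 2 + 2 − 4)/11 = -0.1818
Numerator Σ_{t=1}^{10}(y_t−ȳ)(y_{t+1}−ȳ) = -19.4876
Denominator Σ(y_t−ȳ)² = 37.6364
r_1 = -19.4876 / 37.6364 = -0.518

-0.518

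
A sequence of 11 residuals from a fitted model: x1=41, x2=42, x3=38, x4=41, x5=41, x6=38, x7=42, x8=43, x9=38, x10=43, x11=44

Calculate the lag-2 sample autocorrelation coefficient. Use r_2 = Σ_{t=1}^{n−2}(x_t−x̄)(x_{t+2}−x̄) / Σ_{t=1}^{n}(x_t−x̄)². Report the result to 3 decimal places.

Mean x̄ = (41 + 42 + 38 + 41 + 41 + 38 + 42 + 43 + 38 + 43 + 44)/11 = 41.0000
Numerator Σ_{t=1}^{9}(x_t−x̄)(x_{t+2}−x̄) = -14.0000
Denominator Σ(x_t−x̄)² = 46.0000
r_2 = -14.0000 / 46.0000 = -0.304

-0.304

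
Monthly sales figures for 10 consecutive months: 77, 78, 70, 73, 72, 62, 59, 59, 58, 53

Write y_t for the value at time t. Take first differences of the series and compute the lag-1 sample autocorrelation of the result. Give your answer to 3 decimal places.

-0.346

First differences Δy: 1, -8, 3, -1, -10, -3, 0, -1, -5
Mean of differences = -2.6667
Numerator Σ(Δy_t−Δȳ)(Δy_{t+1}−Δȳ) = -50.4444
Denominator Σ(Δy_t−Δȳ)² = 146.0000
r_1(Δy) = -50.4444 / 146.0000 = -0.346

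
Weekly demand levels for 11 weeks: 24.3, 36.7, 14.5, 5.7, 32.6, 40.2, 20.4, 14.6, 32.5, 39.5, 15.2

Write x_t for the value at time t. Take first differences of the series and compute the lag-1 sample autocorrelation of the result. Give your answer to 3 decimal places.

-0.102

First differences Δx: 12.4, -22.2, -8.8, 26.9, 7.6, -19.8, -5.8, 17.9, 7.0, -24.3
Mean of differences = -0.9100
Numerator Σ(Δx_t−Δx̄)(Δx_{t+1}−Δx̄) = -294.7401
Denominator Σ(Δx_t−Δx̄)² = 2882.7090
r_1(Δx) = -294.7401 / 2882.7090 = -0.102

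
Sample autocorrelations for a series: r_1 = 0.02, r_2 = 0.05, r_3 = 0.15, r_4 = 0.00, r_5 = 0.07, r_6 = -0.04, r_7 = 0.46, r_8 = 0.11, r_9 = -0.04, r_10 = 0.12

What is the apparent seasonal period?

The largest autocorrelation is r_7 = 0.46; the remaining lags stay at or below 0.15.
The dominant spike at lag 7 indicates a seasonal period of 7.

7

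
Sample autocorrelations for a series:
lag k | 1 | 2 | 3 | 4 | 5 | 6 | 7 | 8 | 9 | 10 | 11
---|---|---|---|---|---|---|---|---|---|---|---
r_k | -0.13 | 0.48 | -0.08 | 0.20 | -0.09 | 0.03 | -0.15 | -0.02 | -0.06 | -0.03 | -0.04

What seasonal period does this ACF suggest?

2

The largest autocorrelation is r_2 = 0.48, with a weaker echo at lag 4 (0.20); the remaining lags stay at or below 0.03.
The dominant spike at lag 2 indicates a seasonal period of 2.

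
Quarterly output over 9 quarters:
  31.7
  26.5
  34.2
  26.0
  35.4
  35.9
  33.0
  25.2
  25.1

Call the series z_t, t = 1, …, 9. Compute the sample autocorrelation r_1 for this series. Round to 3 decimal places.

Mean z̄ = (31.7 + 26.5 + 34.2 + 26.0 + 35.4 + 35.9 + 33.0 + 25.2 + 25.1)/9 = 30.3333
Numerator Σ_{t=1}^{8}(z_t−z̄)(z_{t+1}−z̄) = -2.5478
Denominator Σ(z_t−z̄)² = 167.8000
r_1 = -2.5478 / 167.8000 = -0.015

-0.015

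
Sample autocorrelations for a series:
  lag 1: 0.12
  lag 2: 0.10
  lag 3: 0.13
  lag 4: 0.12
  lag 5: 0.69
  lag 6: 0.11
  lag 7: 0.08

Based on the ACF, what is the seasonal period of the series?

5

The largest autocorrelation is r_5 = 0.69; the remaining lags stay at or below 0.13.
The dominant spike at lag 5 indicates a seasonal period of 5.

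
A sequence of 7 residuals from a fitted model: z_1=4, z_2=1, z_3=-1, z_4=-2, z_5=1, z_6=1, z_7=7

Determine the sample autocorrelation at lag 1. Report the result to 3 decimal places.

Mean z̄ = (4 + 1 − 1 − 2 + 1 + 1 + 7)/7 = 1.5714
Deviations from mean: 2.4286, -0.5714, -2.5714, -3.5714, -0.5714, -0.5714, 5.4286
Σ(z_t−z̄)(z_{t+1}−z̄) = (-1.3878) + (1.4694) + (9.1837) + (2.0408) + (0.3265) + (-3.1020) = 8.5306
Denominator Σ(z_t−z̄)² = 55.7143
r_1 = 8.5306 / 55.7143 = 0.153

0.153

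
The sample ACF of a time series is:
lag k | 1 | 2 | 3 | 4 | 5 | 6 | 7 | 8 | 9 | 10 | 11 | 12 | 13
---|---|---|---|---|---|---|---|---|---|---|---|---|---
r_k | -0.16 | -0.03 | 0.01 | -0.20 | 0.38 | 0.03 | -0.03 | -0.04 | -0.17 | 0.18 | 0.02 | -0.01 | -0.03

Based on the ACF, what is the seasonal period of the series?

5

The largest autocorrelation is r_5 = 0.38, with a weaker echo at lag 10 (0.18); the remaining lags stay at or below 0.03.
The dominant spike at lag 5 indicates a seasonal period of 5.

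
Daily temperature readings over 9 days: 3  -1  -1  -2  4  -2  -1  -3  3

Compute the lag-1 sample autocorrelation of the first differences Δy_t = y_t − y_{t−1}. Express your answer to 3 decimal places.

-0.477

First differences Δy: -4, 0, -1, 6, -6, 1, -2, 6
Mean of differences = 0.0000
Numerator Σ(Δy_t−Δȳ)(Δy_{t+1}−Δȳ) = -62.0000
Denominator Σ(Δy_t−Δȳ)² = 130.0000
r_1(Δy) = -62.0000 / 130.0000 = -0.477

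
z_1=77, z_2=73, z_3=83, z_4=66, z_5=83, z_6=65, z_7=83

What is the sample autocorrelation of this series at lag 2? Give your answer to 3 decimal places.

Mean z̄ = (77 + 73 + 83 + 66 + 83 + 65 + 83)/7 = 75.7143
Deviations from mean: 1.2857, -2.7143, 7.2857, -9.7143, 7.2857, -10.7143, 7.2857
Σ(z_t−z̄)(z_{t+2}−z̄) = (9.3673) + (26.3673) + (53.0816) + (104.0816) + (53.0816) = 245.9796
Denominator Σ(z_t−z̄)² = 377.4286
r_2 = 245.9796 / 377.4286 = 0.652

0.652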